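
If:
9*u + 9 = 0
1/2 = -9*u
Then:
No Solution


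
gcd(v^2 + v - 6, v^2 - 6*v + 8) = v - 2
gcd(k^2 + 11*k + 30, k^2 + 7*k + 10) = k + 5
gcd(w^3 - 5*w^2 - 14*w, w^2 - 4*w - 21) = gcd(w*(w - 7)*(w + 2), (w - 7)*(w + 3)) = w - 7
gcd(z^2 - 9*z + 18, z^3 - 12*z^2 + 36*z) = z - 6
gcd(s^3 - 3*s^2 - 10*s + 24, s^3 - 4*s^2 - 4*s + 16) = s^2 - 6*s + 8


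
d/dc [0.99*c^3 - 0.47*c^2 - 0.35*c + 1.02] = 2.97*c^2 - 0.94*c - 0.35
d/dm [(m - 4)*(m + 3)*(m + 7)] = 3*m^2 + 12*m - 19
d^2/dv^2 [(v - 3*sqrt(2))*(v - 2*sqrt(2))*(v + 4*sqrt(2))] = 6*v - 2*sqrt(2)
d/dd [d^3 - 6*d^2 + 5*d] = 3*d^2 - 12*d + 5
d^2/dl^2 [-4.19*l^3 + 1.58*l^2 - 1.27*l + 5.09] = 3.16 - 25.14*l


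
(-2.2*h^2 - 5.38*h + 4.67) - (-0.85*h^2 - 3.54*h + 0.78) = -1.35*h^2 - 1.84*h + 3.89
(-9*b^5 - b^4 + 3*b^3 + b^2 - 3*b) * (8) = -72*b^5 - 8*b^4 + 24*b^3 + 8*b^2 - 24*b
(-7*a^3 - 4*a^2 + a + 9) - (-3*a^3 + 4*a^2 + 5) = -4*a^3 - 8*a^2 + a + 4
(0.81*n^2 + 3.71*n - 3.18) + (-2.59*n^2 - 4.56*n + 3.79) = -1.78*n^2 - 0.85*n + 0.61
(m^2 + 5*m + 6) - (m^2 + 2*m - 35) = 3*m + 41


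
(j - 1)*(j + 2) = j^2 + j - 2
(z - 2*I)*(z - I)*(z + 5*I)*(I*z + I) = I*z^4 - 2*z^3 + I*z^3 - 2*z^2 + 13*I*z^2 + 10*z + 13*I*z + 10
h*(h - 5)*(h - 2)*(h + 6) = h^4 - h^3 - 32*h^2 + 60*h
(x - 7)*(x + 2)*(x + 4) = x^3 - x^2 - 34*x - 56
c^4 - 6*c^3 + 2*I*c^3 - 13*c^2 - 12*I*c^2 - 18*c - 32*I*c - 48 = (c - 8)*(c + 2)*(c - I)*(c + 3*I)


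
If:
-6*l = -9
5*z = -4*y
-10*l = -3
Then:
No Solution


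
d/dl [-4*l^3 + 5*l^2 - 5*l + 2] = -12*l^2 + 10*l - 5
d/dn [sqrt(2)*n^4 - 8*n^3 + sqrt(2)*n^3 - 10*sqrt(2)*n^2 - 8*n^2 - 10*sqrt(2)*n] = 4*sqrt(2)*n^3 - 24*n^2 + 3*sqrt(2)*n^2 - 20*sqrt(2)*n - 16*n - 10*sqrt(2)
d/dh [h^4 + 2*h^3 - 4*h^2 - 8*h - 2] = 4*h^3 + 6*h^2 - 8*h - 8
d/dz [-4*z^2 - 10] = -8*z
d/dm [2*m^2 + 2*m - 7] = 4*m + 2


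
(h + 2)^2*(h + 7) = h^3 + 11*h^2 + 32*h + 28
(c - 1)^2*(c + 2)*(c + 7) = c^4 + 7*c^3 - 3*c^2 - 19*c + 14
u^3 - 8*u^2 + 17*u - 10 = (u - 5)*(u - 2)*(u - 1)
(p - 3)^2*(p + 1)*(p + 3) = p^4 - 2*p^3 - 12*p^2 + 18*p + 27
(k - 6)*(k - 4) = k^2 - 10*k + 24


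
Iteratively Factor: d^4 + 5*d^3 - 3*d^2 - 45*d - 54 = (d + 2)*(d^3 + 3*d^2 - 9*d - 27) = (d - 3)*(d + 2)*(d^2 + 6*d + 9) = (d - 3)*(d + 2)*(d + 3)*(d + 3)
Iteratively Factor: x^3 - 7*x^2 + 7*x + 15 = (x - 5)*(x^2 - 2*x - 3) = (x - 5)*(x - 3)*(x + 1)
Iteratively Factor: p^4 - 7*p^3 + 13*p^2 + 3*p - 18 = (p - 2)*(p^3 - 5*p^2 + 3*p + 9) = (p - 2)*(p + 1)*(p^2 - 6*p + 9) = (p - 3)*(p - 2)*(p + 1)*(p - 3)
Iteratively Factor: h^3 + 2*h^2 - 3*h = (h - 1)*(h^2 + 3*h) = h*(h - 1)*(h + 3)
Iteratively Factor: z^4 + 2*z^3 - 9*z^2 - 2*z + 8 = (z + 1)*(z^3 + z^2 - 10*z + 8) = (z - 1)*(z + 1)*(z^2 + 2*z - 8) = (z - 2)*(z - 1)*(z + 1)*(z + 4)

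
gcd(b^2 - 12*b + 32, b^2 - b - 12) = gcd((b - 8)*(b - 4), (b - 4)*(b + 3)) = b - 4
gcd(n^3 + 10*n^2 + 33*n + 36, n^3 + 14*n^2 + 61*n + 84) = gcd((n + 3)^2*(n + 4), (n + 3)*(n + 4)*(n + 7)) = n^2 + 7*n + 12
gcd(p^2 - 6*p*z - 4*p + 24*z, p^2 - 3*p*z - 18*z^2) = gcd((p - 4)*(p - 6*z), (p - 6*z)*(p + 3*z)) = -p + 6*z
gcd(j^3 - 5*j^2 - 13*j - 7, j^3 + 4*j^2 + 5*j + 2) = j^2 + 2*j + 1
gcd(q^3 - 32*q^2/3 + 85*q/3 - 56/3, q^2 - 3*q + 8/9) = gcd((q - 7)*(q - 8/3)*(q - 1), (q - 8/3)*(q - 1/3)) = q - 8/3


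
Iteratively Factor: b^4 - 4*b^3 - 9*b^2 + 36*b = (b - 3)*(b^3 - b^2 - 12*b) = (b - 4)*(b - 3)*(b^2 + 3*b) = (b - 4)*(b - 3)*(b + 3)*(b)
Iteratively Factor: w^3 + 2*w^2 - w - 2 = (w + 2)*(w^2 - 1) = (w - 1)*(w + 2)*(w + 1)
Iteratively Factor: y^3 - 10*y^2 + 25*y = (y - 5)*(y^2 - 5*y) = (y - 5)^2*(y)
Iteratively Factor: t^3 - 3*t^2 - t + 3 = (t + 1)*(t^2 - 4*t + 3) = (t - 1)*(t + 1)*(t - 3)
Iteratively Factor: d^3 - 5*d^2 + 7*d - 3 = (d - 1)*(d^2 - 4*d + 3) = (d - 3)*(d - 1)*(d - 1)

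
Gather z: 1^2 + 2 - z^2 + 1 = 4 - z^2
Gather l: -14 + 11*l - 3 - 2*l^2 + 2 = -2*l^2 + 11*l - 15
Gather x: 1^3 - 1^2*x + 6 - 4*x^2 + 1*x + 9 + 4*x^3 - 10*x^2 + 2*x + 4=4*x^3 - 14*x^2 + 2*x + 20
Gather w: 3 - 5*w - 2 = 1 - 5*w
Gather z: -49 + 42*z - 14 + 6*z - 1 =48*z - 64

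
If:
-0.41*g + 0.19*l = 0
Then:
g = 0.463414634146341*l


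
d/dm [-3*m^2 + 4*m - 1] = 4 - 6*m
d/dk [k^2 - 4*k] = 2*k - 4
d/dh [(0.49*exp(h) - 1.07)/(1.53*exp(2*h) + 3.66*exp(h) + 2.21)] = (-0.7497*exp(2*h) + 3.2742*exp(h) + 4.9991)*exp(h)/(2.3409*exp(4*h) + 11.1996*exp(3*h) + 20.1582*exp(2*h) + 16.1772*exp(h) + 4.8841)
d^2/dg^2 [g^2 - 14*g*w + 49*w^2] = 2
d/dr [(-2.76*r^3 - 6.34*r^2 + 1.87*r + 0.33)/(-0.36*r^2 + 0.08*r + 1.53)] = (0.9936*r^4 - 0.4416*r^3 - 12.5024*r^2 - 19.1628*r + 2.8347)/(0.1296*r^4 - 0.0576*r^3 - 1.0952*r^2 + 0.2448*r + 2.3409)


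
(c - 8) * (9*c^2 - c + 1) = 9*c^3 - 73*c^2 + 9*c - 8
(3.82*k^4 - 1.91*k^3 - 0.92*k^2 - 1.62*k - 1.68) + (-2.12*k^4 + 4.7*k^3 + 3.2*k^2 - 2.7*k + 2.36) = 1.7*k^4 + 2.79*k^3 + 2.28*k^2 - 4.32*k + 0.68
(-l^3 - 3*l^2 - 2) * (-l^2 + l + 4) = l^5 + 2*l^4 - 7*l^3 - 10*l^2 - 2*l - 8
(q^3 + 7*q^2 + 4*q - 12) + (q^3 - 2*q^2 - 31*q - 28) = 2*q^3 + 5*q^2 - 27*q - 40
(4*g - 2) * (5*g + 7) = 20*g^2 + 18*g - 14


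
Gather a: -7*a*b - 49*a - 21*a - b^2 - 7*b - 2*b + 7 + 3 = a*(-7*b - 70) - b^2 - 9*b + 10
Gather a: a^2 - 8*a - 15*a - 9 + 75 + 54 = a^2 - 23*a + 120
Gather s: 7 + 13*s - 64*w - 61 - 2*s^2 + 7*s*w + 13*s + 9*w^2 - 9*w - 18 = -2*s^2 + s*(7*w + 26) + 9*w^2 - 73*w - 72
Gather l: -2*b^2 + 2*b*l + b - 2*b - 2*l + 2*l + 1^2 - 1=-2*b^2 + 2*b*l - b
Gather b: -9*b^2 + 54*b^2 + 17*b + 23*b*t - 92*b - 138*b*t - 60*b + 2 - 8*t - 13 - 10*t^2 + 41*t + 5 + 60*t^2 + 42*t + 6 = 45*b^2 + b*(-115*t - 135) + 50*t^2 + 75*t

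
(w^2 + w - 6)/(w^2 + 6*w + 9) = (w - 2)/(w + 3)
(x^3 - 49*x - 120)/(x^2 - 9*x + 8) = (x^2 + 8*x + 15)/(x - 1)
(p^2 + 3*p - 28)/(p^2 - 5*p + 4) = (p + 7)/(p - 1)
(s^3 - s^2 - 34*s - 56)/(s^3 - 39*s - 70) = (s + 4)/(s + 5)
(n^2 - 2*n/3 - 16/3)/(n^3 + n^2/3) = (3*n^2 - 2*n - 16)/(n^2*(3*n + 1))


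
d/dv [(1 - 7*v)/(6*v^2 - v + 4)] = (-42*v^2 + 7*v + (7*v - 1)*(12*v - 1) - 28)/(6*v^2 - v + 4)^2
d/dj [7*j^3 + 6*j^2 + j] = 21*j^2 + 12*j + 1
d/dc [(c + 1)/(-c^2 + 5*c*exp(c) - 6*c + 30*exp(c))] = (-c^2 + 5*c*exp(c) - 6*c - (c + 1)*(5*c*exp(c) - 2*c + 35*exp(c) - 6) + 30*exp(c))/(c^2 - 5*c*exp(c) + 6*c - 30*exp(c))^2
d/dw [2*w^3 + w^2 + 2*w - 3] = 6*w^2 + 2*w + 2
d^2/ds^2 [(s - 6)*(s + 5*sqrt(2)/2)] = 2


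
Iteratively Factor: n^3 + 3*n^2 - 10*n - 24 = (n + 4)*(n^2 - n - 6) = (n - 3)*(n + 4)*(n + 2)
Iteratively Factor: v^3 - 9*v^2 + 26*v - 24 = (v - 3)*(v^2 - 6*v + 8) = (v - 3)*(v - 2)*(v - 4)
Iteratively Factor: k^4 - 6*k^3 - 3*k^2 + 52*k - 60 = (k - 2)*(k^3 - 4*k^2 - 11*k + 30) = (k - 2)*(k + 3)*(k^2 - 7*k + 10) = (k - 5)*(k - 2)*(k + 3)*(k - 2)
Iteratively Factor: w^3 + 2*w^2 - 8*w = (w)*(w^2 + 2*w - 8) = w*(w - 2)*(w + 4)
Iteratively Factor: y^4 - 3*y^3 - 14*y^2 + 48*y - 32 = (y - 1)*(y^3 - 2*y^2 - 16*y + 32) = (y - 4)*(y - 1)*(y^2 + 2*y - 8) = (y - 4)*(y - 2)*(y - 1)*(y + 4)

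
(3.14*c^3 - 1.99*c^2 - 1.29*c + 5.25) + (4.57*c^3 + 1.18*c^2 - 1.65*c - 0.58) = 7.71*c^3 - 0.81*c^2 - 2.94*c + 4.67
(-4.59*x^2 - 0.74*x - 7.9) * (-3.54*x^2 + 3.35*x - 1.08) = 16.2486*x^4 - 12.7569*x^3 + 30.4442*x^2 - 25.6658*x + 8.532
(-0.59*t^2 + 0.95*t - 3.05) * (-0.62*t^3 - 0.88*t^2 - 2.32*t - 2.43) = 0.3658*t^5 - 0.0698*t^4 + 2.4238*t^3 + 1.9137*t^2 + 4.7675*t + 7.4115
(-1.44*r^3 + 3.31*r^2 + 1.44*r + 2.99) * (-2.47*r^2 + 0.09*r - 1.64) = 3.5568*r^5 - 8.3053*r^4 - 0.8973*r^3 - 12.6841*r^2 - 2.0925*r - 4.9036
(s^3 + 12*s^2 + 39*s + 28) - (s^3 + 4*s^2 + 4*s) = 8*s^2 + 35*s + 28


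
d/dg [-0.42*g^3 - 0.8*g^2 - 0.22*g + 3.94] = -1.26*g^2 - 1.6*g - 0.22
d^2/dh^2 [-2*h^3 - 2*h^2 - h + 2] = -12*h - 4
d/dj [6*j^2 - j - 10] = 12*j - 1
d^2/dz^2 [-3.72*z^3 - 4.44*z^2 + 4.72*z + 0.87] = -22.32*z - 8.88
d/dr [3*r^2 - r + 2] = 6*r - 1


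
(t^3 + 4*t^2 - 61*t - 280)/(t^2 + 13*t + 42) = (t^2 - 3*t - 40)/(t + 6)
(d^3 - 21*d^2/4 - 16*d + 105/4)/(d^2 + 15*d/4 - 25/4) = (d^2 - 4*d - 21)/(d + 5)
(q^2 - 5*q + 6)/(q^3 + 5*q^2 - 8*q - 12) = (q - 3)/(q^2 + 7*q + 6)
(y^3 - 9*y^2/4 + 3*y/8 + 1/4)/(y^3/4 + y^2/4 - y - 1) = (4*y^2 - y - 1/2)/(y^2 + 3*y + 2)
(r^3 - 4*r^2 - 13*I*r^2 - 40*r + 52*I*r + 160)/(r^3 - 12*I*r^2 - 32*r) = (r^2 - r*(4 + 5*I) + 20*I)/(r*(r - 4*I))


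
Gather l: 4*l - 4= 4*l - 4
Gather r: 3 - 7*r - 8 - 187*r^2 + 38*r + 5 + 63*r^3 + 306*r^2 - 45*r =63*r^3 + 119*r^2 - 14*r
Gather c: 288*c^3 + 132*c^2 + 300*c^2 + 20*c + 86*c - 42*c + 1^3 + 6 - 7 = 288*c^3 + 432*c^2 + 64*c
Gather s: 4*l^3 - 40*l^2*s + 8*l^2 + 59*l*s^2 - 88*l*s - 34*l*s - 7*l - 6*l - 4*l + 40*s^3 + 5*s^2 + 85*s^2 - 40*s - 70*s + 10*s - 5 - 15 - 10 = 4*l^3 + 8*l^2 - 17*l + 40*s^3 + s^2*(59*l + 90) + s*(-40*l^2 - 122*l - 100) - 30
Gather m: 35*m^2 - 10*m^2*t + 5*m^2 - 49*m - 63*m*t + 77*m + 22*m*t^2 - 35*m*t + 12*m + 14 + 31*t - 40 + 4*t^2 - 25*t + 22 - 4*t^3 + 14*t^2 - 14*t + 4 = m^2*(40 - 10*t) + m*(22*t^2 - 98*t + 40) - 4*t^3 + 18*t^2 - 8*t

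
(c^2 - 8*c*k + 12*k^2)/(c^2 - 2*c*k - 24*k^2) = (c - 2*k)/(c + 4*k)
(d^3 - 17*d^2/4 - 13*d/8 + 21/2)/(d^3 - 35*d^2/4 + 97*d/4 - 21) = (d + 3/2)/(d - 3)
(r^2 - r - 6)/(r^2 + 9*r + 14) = (r - 3)/(r + 7)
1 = 1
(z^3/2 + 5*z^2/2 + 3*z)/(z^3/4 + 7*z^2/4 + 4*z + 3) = 2*z/(z + 2)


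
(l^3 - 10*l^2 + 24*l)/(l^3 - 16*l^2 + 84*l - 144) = l/(l - 6)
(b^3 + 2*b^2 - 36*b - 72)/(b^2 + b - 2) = (b^2 - 36)/(b - 1)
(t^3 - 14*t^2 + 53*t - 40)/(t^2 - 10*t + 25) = (t^2 - 9*t + 8)/(t - 5)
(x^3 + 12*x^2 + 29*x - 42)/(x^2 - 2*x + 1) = (x^2 + 13*x + 42)/(x - 1)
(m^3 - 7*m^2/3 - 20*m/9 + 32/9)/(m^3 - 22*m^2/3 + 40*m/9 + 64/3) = (m - 1)/(m - 6)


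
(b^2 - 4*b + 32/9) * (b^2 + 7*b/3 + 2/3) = b^4 - 5*b^3/3 - 46*b^2/9 + 152*b/27 + 64/27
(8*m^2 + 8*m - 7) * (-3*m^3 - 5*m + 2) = -24*m^5 - 24*m^4 - 19*m^3 - 24*m^2 + 51*m - 14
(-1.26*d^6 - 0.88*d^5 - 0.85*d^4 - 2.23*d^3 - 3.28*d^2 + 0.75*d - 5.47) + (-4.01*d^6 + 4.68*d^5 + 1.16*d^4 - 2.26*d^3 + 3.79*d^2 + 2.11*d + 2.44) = -5.27*d^6 + 3.8*d^5 + 0.31*d^4 - 4.49*d^3 + 0.51*d^2 + 2.86*d - 3.03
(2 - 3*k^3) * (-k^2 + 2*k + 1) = 3*k^5 - 6*k^4 - 3*k^3 - 2*k^2 + 4*k + 2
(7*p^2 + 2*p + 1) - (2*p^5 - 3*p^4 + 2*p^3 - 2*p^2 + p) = -2*p^5 + 3*p^4 - 2*p^3 + 9*p^2 + p + 1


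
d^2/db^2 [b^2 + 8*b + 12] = 2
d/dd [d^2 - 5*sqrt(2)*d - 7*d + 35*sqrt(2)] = 2*d - 5*sqrt(2) - 7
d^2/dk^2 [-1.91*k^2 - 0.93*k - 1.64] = -3.82000000000000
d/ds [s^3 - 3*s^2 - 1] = 3*s*(s - 2)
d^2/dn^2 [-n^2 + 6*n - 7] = -2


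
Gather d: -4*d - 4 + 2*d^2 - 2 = 2*d^2 - 4*d - 6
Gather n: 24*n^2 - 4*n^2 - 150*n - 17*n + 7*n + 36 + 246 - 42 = 20*n^2 - 160*n + 240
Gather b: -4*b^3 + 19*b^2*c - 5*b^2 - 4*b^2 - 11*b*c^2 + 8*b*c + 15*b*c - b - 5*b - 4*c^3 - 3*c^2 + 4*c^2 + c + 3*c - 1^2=-4*b^3 + b^2*(19*c - 9) + b*(-11*c^2 + 23*c - 6) - 4*c^3 + c^2 + 4*c - 1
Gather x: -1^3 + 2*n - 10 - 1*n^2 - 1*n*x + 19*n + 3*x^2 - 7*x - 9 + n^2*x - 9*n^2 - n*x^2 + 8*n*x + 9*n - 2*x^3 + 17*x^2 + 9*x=-10*n^2 + 30*n - 2*x^3 + x^2*(20 - n) + x*(n^2 + 7*n + 2) - 20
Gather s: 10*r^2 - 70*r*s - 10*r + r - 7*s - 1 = 10*r^2 - 9*r + s*(-70*r - 7) - 1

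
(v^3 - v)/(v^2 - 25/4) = 4*v*(v^2 - 1)/(4*v^2 - 25)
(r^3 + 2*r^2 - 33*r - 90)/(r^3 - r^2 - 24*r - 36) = (r + 5)/(r + 2)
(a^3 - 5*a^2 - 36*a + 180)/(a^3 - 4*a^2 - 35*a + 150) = (a - 6)/(a - 5)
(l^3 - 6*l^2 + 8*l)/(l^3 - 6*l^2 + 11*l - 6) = l*(l - 4)/(l^2 - 4*l + 3)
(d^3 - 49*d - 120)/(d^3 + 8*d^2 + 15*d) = (d - 8)/d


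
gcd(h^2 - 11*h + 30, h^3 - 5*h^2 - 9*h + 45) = h - 5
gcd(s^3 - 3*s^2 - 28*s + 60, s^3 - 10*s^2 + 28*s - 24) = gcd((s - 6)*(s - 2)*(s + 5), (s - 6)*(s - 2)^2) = s^2 - 8*s + 12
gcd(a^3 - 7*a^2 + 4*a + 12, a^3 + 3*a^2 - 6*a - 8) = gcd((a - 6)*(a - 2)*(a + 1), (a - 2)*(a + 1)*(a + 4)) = a^2 - a - 2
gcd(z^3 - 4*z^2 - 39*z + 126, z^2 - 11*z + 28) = z - 7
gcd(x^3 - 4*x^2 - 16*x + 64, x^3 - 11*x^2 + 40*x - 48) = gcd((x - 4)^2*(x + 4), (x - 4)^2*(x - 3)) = x^2 - 8*x + 16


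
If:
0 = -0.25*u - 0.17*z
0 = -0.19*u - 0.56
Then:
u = -2.95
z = 4.33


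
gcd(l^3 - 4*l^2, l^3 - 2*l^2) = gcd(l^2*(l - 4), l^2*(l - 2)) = l^2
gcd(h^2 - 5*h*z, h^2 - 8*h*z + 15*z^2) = -h + 5*z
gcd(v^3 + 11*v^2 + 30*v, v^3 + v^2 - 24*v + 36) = v + 6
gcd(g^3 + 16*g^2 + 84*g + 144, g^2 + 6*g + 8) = g + 4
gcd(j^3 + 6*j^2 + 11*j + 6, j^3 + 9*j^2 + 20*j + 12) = j^2 + 3*j + 2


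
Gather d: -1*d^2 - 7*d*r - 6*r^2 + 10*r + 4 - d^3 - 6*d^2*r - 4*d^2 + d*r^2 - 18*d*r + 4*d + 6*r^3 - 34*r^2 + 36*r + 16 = -d^3 + d^2*(-6*r - 5) + d*(r^2 - 25*r + 4) + 6*r^3 - 40*r^2 + 46*r + 20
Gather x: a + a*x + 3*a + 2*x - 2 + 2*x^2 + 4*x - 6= 4*a + 2*x^2 + x*(a + 6) - 8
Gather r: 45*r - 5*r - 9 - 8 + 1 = 40*r - 16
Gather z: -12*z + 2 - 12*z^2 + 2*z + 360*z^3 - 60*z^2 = 360*z^3 - 72*z^2 - 10*z + 2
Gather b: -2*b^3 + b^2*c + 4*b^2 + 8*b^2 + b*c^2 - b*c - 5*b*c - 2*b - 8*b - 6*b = -2*b^3 + b^2*(c + 12) + b*(c^2 - 6*c - 16)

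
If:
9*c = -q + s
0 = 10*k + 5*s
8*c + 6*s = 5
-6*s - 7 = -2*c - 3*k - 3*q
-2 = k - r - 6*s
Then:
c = -43/76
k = -181/228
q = 1523/228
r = -1897/228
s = 181/114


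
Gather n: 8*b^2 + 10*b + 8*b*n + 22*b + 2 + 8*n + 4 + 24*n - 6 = 8*b^2 + 32*b + n*(8*b + 32)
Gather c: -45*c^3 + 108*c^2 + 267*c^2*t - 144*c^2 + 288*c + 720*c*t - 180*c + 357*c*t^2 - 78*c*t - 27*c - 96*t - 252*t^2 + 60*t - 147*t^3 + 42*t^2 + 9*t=-45*c^3 + c^2*(267*t - 36) + c*(357*t^2 + 642*t + 81) - 147*t^3 - 210*t^2 - 27*t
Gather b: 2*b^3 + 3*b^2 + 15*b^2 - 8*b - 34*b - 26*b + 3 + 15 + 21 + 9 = 2*b^3 + 18*b^2 - 68*b + 48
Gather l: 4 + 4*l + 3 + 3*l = 7*l + 7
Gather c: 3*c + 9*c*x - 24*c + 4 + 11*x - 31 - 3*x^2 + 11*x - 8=c*(9*x - 21) - 3*x^2 + 22*x - 35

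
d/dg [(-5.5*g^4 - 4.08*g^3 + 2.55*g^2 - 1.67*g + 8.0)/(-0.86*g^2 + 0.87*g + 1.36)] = (9.46*g^5 - 10.8462*g^4 - 37.0192*g^3 - 15.8641*g^2 + 20.696*g - 9.2312)/(0.7396*g^4 - 1.4964*g^3 - 1.5823*g^2 + 2.3664*g + 1.8496)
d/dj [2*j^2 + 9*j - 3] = 4*j + 9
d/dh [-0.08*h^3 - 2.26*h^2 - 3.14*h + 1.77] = -0.24*h^2 - 4.52*h - 3.14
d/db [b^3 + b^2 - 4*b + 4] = 3*b^2 + 2*b - 4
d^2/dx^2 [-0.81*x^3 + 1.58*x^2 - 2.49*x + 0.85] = 3.16 - 4.86*x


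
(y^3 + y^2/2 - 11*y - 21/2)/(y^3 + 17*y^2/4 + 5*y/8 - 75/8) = 4*(2*y^2 - 5*y - 7)/(8*y^2 + 10*y - 25)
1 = 1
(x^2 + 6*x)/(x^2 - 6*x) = (x + 6)/(x - 6)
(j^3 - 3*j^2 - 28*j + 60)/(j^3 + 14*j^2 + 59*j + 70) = (j^2 - 8*j + 12)/(j^2 + 9*j + 14)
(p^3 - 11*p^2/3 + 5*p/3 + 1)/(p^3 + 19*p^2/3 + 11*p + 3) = (p^2 - 4*p + 3)/(p^2 + 6*p + 9)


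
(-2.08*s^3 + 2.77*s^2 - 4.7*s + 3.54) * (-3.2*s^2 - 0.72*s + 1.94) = 6.656*s^5 - 7.3664*s^4 + 9.0104*s^3 - 2.5702*s^2 - 11.6668*s + 6.8676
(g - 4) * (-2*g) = -2*g^2 + 8*g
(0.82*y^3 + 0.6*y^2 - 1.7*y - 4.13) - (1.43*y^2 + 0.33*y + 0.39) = 0.82*y^3 - 0.83*y^2 - 2.03*y - 4.52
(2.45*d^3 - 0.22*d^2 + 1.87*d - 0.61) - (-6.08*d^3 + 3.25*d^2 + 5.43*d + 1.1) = 8.53*d^3 - 3.47*d^2 - 3.56*d - 1.71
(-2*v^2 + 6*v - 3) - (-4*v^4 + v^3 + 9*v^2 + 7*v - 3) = 4*v^4 - v^3 - 11*v^2 - v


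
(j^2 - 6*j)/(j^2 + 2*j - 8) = j*(j - 6)/(j^2 + 2*j - 8)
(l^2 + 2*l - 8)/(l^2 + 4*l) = (l - 2)/l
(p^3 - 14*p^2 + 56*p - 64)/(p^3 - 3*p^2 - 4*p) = (p^2 - 10*p + 16)/(p*(p + 1))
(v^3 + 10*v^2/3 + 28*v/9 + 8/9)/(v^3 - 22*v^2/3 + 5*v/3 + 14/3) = (3*v^2 + 8*v + 4)/(3*(v^2 - 8*v + 7))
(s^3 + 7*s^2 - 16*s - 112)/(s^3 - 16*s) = (s + 7)/s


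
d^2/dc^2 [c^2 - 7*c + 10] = 2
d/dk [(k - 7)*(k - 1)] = 2*k - 8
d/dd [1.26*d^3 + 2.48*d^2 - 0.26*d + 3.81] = 3.78*d^2 + 4.96*d - 0.26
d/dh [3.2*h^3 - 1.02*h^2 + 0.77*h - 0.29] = 9.6*h^2 - 2.04*h + 0.77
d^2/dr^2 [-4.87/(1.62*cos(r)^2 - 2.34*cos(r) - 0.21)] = (-51.123312*(1 - cos(r)^2)^2 + 55.383588*cos(r)^3 - 58.854924*cos(r)^2 - 108.374058*cos(r) + 107.769204)/(-1.62*cos(r)^2 + 2.34*cos(r) + 0.21)^3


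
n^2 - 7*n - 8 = (n - 8)*(n + 1)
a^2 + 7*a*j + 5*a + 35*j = (a + 5)*(a + 7*j)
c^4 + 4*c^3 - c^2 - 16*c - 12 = (c - 2)*(c + 1)*(c + 2)*(c + 3)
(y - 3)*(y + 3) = y^2 - 9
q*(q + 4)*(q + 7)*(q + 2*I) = q^4 + 11*q^3 + 2*I*q^3 + 28*q^2 + 22*I*q^2 + 56*I*q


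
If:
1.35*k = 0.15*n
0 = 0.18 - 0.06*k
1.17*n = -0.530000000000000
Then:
No Solution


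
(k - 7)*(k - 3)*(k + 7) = k^3 - 3*k^2 - 49*k + 147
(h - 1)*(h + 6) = h^2 + 5*h - 6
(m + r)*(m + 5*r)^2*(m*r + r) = m^4*r + 11*m^3*r^2 + m^3*r + 35*m^2*r^3 + 11*m^2*r^2 + 25*m*r^4 + 35*m*r^3 + 25*r^4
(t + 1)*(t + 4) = t^2 + 5*t + 4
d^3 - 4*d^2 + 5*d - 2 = (d - 2)*(d - 1)^2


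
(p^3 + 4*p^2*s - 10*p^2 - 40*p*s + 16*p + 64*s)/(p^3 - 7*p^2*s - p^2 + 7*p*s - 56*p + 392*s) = (p^2 + 4*p*s - 2*p - 8*s)/(p^2 - 7*p*s + 7*p - 49*s)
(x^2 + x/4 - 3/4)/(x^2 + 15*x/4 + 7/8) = 2*(4*x^2 + x - 3)/(8*x^2 + 30*x + 7)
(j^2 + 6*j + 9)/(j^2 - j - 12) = (j + 3)/(j - 4)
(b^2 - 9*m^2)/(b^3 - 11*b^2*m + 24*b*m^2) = (b + 3*m)/(b*(b - 8*m))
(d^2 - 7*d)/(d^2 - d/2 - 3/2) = 2*d*(7 - d)/(-2*d^2 + d + 3)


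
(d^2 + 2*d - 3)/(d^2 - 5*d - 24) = (d - 1)/(d - 8)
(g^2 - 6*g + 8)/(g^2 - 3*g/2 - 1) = 2*(g - 4)/(2*g + 1)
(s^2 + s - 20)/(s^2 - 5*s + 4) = (s + 5)/(s - 1)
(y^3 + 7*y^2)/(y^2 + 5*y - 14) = y^2/(y - 2)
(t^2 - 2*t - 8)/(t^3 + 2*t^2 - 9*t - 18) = (t - 4)/(t^2 - 9)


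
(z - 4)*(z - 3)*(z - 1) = z^3 - 8*z^2 + 19*z - 12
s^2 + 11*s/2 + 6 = (s + 3/2)*(s + 4)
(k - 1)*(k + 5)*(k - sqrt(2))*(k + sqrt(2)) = k^4 + 4*k^3 - 7*k^2 - 8*k + 10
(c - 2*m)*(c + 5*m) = c^2 + 3*c*m - 10*m^2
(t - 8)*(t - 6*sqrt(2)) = t^2 - 6*sqrt(2)*t - 8*t + 48*sqrt(2)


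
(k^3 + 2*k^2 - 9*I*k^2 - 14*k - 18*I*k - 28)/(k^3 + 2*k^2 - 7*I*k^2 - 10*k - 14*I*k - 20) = (k - 7*I)/(k - 5*I)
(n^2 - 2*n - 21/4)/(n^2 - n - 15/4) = (2*n - 7)/(2*n - 5)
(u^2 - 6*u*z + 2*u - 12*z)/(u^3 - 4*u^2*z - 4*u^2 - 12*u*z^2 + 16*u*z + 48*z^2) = (u + 2)/(u^2 + 2*u*z - 4*u - 8*z)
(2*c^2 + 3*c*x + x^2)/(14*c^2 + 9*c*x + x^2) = (c + x)/(7*c + x)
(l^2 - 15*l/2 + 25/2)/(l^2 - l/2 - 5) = (l - 5)/(l + 2)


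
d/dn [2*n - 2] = 2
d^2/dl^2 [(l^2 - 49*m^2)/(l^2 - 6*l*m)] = 6*m*(2*l^3 - 49*l^2*m + 294*l*m^2 - 588*m^3)/(l^3*(l^3 - 18*l^2*m + 108*l*m^2 - 216*m^3))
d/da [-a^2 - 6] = -2*a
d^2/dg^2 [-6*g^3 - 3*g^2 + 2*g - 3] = -36*g - 6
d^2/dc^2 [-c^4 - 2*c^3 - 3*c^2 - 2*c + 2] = -12*c^2 - 12*c - 6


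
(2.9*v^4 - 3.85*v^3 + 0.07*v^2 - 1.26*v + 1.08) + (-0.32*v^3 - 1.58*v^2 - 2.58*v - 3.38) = 2.9*v^4 - 4.17*v^3 - 1.51*v^2 - 3.84*v - 2.3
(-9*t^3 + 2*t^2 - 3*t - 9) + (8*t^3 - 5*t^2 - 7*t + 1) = -t^3 - 3*t^2 - 10*t - 8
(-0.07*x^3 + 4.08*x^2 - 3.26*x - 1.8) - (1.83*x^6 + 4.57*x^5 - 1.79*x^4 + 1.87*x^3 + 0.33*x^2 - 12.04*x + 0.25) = -1.83*x^6 - 4.57*x^5 + 1.79*x^4 - 1.94*x^3 + 3.75*x^2 + 8.78*x - 2.05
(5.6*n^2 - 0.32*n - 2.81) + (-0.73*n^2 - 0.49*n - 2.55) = 4.87*n^2 - 0.81*n - 5.36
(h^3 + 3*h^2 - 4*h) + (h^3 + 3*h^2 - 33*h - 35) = 2*h^3 + 6*h^2 - 37*h - 35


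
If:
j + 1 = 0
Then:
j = -1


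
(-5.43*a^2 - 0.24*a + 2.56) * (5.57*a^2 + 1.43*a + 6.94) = -30.2451*a^4 - 9.1017*a^3 - 23.7682*a^2 + 1.9952*a + 17.7664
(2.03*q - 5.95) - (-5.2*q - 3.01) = 7.23*q - 2.94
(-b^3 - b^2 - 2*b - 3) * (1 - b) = b^4 + b^2 + b - 3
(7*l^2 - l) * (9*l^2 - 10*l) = 63*l^4 - 79*l^3 + 10*l^2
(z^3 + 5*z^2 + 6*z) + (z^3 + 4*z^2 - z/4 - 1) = 2*z^3 + 9*z^2 + 23*z/4 - 1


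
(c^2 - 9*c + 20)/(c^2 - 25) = (c - 4)/(c + 5)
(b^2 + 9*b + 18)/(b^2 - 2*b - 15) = (b + 6)/(b - 5)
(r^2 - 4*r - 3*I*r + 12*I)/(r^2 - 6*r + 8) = (r - 3*I)/(r - 2)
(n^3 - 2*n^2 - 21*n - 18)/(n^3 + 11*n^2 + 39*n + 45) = (n^2 - 5*n - 6)/(n^2 + 8*n + 15)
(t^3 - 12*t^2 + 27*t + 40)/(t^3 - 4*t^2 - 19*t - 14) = (t^2 - 13*t + 40)/(t^2 - 5*t - 14)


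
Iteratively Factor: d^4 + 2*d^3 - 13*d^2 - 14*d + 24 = (d + 2)*(d^3 - 13*d + 12) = (d + 2)*(d + 4)*(d^2 - 4*d + 3) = (d - 1)*(d + 2)*(d + 4)*(d - 3)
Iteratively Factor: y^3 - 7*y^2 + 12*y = (y)*(y^2 - 7*y + 12) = y*(y - 4)*(y - 3)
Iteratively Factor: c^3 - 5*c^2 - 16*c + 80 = (c + 4)*(c^2 - 9*c + 20) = (c - 4)*(c + 4)*(c - 5)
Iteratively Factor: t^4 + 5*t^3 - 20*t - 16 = (t + 4)*(t^3 + t^2 - 4*t - 4) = (t + 2)*(t + 4)*(t^2 - t - 2) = (t + 1)*(t + 2)*(t + 4)*(t - 2)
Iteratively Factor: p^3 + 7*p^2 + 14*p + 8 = (p + 1)*(p^2 + 6*p + 8) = (p + 1)*(p + 4)*(p + 2)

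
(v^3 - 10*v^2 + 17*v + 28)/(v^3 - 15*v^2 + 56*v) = (v^2 - 3*v - 4)/(v*(v - 8))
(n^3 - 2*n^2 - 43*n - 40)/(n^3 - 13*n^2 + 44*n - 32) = (n^2 + 6*n + 5)/(n^2 - 5*n + 4)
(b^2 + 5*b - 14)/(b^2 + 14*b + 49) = (b - 2)/(b + 7)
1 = 1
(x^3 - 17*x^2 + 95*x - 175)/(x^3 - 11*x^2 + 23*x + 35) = (x - 5)/(x + 1)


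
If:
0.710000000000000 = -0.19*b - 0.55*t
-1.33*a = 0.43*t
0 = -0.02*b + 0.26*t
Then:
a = 0.08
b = -3.06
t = -0.24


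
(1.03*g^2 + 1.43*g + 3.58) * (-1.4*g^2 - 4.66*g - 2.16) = -1.442*g^4 - 6.8018*g^3 - 13.9006*g^2 - 19.7716*g - 7.7328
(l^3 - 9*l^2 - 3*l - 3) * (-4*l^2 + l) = -4*l^5 + 37*l^4 + 3*l^3 + 9*l^2 - 3*l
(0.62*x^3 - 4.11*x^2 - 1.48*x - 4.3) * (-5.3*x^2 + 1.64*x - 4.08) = -3.286*x^5 + 22.7998*x^4 - 1.426*x^3 + 37.1316*x^2 - 1.0136*x + 17.544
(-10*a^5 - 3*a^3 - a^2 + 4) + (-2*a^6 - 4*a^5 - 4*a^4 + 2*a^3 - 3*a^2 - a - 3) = -2*a^6 - 14*a^5 - 4*a^4 - a^3 - 4*a^2 - a + 1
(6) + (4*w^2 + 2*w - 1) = 4*w^2 + 2*w + 5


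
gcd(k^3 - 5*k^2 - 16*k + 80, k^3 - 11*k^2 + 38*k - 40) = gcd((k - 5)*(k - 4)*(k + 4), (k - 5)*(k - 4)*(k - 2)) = k^2 - 9*k + 20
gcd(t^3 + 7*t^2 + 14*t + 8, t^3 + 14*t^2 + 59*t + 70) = t + 2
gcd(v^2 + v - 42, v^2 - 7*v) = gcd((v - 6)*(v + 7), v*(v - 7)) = 1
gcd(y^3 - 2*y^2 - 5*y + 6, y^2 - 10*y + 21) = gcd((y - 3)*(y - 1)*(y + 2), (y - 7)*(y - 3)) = y - 3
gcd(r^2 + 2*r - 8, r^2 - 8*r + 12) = r - 2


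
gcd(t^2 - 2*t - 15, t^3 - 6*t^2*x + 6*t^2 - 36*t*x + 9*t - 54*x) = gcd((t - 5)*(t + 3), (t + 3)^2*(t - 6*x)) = t + 3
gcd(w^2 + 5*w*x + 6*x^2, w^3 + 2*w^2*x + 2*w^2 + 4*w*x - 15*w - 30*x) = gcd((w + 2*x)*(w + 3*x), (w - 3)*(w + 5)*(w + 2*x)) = w + 2*x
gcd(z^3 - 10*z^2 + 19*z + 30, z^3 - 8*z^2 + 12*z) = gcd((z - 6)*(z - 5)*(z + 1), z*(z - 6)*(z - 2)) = z - 6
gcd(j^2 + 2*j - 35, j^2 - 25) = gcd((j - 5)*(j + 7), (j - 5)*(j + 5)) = j - 5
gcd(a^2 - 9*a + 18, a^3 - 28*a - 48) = a - 6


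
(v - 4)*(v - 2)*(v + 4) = v^3 - 2*v^2 - 16*v + 32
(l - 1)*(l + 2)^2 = l^3 + 3*l^2 - 4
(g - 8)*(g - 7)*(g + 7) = g^3 - 8*g^2 - 49*g + 392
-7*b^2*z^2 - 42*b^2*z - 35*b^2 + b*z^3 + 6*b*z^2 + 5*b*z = (-7*b + z)*(z + 5)*(b*z + b)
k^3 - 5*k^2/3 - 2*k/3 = k*(k - 2)*(k + 1/3)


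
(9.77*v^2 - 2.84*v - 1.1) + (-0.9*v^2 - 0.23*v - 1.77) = 8.87*v^2 - 3.07*v - 2.87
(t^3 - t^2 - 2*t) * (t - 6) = t^4 - 7*t^3 + 4*t^2 + 12*t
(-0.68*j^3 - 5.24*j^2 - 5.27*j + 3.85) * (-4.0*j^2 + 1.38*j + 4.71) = 2.72*j^5 + 20.0216*j^4 + 10.646*j^3 - 47.353*j^2 - 19.5087*j + 18.1335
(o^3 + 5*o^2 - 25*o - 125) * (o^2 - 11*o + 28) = o^5 - 6*o^4 - 52*o^3 + 290*o^2 + 675*o - 3500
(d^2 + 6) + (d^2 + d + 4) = 2*d^2 + d + 10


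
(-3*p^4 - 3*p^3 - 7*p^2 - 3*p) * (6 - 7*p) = 21*p^5 + 3*p^4 + 31*p^3 - 21*p^2 - 18*p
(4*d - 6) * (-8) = 48 - 32*d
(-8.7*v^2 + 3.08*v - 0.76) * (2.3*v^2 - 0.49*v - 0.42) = -20.01*v^4 + 11.347*v^3 + 0.396799999999999*v^2 - 0.9212*v + 0.3192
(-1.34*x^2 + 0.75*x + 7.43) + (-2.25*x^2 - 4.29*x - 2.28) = -3.59*x^2 - 3.54*x + 5.15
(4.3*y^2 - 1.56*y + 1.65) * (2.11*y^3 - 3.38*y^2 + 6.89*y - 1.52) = 9.073*y^5 - 17.8256*y^4 + 38.3813*y^3 - 22.8614*y^2 + 13.7397*y - 2.508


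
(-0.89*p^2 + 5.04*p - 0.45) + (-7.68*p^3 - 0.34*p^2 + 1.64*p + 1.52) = -7.68*p^3 - 1.23*p^2 + 6.68*p + 1.07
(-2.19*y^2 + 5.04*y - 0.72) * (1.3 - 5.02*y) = 10.9938*y^3 - 28.1478*y^2 + 10.1664*y - 0.936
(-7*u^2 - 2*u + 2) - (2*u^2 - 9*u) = -9*u^2 + 7*u + 2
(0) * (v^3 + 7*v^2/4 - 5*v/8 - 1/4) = 0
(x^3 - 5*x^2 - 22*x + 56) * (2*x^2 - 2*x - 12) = 2*x^5 - 12*x^4 - 46*x^3 + 216*x^2 + 152*x - 672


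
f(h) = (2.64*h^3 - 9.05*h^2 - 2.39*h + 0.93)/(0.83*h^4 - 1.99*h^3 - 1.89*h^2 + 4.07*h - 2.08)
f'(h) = (7.92*h^2 - 18.1*h - 2.39)/(0.83*h^4 - 1.99*h^3 - 1.89*h^2 + 4.07*h - 2.08) + (-3.32*h^3 + 5.97*h^2 + 3.78*h - 4.07)*(2.64*h^3 - 9.05*h^2 - 2.39*h + 0.93)/(0.83*h^4 - 1.99*h^3 - 1.89*h^2 + 4.07*h - 2.08)^2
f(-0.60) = 0.31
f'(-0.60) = -2.19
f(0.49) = 2.90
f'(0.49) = 17.59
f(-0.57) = 0.25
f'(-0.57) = -2.10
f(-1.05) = 1.87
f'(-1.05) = -5.82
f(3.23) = -0.84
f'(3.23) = 3.86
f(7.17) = 0.35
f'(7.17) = -0.03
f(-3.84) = -1.10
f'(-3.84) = -0.40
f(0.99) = 7.47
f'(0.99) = -4.49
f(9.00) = 0.30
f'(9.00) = -0.03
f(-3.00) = -1.61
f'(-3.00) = -0.93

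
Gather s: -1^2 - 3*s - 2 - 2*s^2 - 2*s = -2*s^2 - 5*s - 3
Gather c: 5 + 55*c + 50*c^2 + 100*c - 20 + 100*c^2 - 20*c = 150*c^2 + 135*c - 15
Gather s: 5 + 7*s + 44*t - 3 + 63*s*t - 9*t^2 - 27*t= s*(63*t + 7) - 9*t^2 + 17*t + 2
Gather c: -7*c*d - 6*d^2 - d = -7*c*d - 6*d^2 - d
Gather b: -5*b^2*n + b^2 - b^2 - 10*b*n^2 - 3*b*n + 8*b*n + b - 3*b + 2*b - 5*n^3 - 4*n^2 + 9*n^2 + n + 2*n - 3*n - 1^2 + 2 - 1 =-5*b^2*n + b*(-10*n^2 + 5*n) - 5*n^3 + 5*n^2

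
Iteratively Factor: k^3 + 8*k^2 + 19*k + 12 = (k + 3)*(k^2 + 5*k + 4) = (k + 3)*(k + 4)*(k + 1)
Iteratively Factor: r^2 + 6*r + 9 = (r + 3)*(r + 3)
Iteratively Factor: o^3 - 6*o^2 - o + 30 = (o + 2)*(o^2 - 8*o + 15) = (o - 3)*(o + 2)*(o - 5)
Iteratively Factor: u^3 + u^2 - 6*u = (u - 2)*(u^2 + 3*u) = u*(u - 2)*(u + 3)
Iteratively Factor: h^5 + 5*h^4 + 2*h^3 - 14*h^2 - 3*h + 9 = (h - 1)*(h^4 + 6*h^3 + 8*h^2 - 6*h - 9) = (h - 1)*(h + 3)*(h^3 + 3*h^2 - h - 3) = (h - 1)^2*(h + 3)*(h^2 + 4*h + 3) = (h - 1)^2*(h + 3)^2*(h + 1)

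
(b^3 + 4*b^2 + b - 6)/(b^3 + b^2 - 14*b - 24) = (b - 1)/(b - 4)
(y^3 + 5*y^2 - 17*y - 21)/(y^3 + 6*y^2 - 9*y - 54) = (y^2 + 8*y + 7)/(y^2 + 9*y + 18)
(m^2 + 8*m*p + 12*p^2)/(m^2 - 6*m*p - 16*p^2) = (-m - 6*p)/(-m + 8*p)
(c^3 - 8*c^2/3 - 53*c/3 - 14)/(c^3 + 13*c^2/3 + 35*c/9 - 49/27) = 9*(c^2 - 5*c - 6)/(9*c^2 + 18*c - 7)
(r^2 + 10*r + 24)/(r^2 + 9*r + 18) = (r + 4)/(r + 3)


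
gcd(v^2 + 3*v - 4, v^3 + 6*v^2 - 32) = v + 4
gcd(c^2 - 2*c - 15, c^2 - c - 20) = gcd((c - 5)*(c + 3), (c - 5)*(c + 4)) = c - 5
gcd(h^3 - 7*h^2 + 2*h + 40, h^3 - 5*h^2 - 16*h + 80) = h^2 - 9*h + 20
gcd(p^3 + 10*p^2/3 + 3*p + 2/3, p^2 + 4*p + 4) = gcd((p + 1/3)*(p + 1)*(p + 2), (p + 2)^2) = p + 2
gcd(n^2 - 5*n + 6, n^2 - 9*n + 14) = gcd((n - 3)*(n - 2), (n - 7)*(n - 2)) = n - 2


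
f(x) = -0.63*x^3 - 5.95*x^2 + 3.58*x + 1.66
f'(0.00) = 3.58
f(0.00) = 1.66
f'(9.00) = -256.61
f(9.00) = -907.34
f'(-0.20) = 5.88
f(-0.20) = 0.71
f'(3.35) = -57.50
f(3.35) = -76.81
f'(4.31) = -82.82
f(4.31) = -143.88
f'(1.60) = -20.30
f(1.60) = -10.42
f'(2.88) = -46.37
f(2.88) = -52.43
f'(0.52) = -3.12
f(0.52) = 1.82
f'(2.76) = -43.66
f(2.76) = -47.03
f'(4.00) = -74.26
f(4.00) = -119.54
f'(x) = -1.89*x^2 - 11.9*x + 3.58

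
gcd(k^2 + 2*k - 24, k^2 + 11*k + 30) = k + 6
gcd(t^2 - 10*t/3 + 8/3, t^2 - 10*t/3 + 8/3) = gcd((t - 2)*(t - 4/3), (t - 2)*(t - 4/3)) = t^2 - 10*t/3 + 8/3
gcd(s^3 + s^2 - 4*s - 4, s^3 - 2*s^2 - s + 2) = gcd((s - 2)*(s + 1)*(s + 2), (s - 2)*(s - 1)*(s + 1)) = s^2 - s - 2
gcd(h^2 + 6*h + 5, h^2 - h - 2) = h + 1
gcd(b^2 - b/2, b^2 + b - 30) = 1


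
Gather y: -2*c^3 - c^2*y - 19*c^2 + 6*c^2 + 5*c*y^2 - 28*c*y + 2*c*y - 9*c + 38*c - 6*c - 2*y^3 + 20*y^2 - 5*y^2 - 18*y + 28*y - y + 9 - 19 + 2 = -2*c^3 - 13*c^2 + 23*c - 2*y^3 + y^2*(5*c + 15) + y*(-c^2 - 26*c + 9) - 8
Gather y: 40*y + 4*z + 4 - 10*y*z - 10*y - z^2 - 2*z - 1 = y*(30 - 10*z) - z^2 + 2*z + 3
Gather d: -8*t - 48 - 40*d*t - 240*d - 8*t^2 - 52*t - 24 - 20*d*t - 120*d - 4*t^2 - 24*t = d*(-60*t - 360) - 12*t^2 - 84*t - 72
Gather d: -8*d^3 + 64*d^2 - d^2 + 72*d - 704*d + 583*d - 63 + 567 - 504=-8*d^3 + 63*d^2 - 49*d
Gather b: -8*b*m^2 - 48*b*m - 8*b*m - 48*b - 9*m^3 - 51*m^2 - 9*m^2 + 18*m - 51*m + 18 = b*(-8*m^2 - 56*m - 48) - 9*m^3 - 60*m^2 - 33*m + 18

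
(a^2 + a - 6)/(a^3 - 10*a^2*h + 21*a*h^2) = (a^2 + a - 6)/(a*(a^2 - 10*a*h + 21*h^2))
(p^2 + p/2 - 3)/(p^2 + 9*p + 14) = (p - 3/2)/(p + 7)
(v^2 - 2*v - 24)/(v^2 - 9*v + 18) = (v + 4)/(v - 3)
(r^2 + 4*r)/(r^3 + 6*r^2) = (r + 4)/(r*(r + 6))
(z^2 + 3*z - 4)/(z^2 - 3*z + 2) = (z + 4)/(z - 2)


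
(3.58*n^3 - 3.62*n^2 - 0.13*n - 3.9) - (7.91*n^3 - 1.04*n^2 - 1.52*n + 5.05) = -4.33*n^3 - 2.58*n^2 + 1.39*n - 8.95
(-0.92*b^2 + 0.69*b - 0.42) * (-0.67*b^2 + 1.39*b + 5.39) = 0.6164*b^4 - 1.7411*b^3 - 3.7183*b^2 + 3.1353*b - 2.2638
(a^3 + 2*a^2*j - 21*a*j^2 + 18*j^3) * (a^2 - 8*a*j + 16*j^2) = a^5 - 6*a^4*j - 21*a^3*j^2 + 218*a^2*j^3 - 480*a*j^4 + 288*j^5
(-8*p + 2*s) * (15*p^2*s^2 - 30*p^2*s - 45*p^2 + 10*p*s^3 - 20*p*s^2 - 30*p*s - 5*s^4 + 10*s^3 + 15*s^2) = -120*p^3*s^2 + 240*p^3*s + 360*p^3 - 50*p^2*s^3 + 100*p^2*s^2 + 150*p^2*s + 60*p*s^4 - 120*p*s^3 - 180*p*s^2 - 10*s^5 + 20*s^4 + 30*s^3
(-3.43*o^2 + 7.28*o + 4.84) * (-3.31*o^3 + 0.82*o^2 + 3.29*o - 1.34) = 11.3533*o^5 - 26.9094*o^4 - 21.3355*o^3 + 32.5162*o^2 + 6.1684*o - 6.4856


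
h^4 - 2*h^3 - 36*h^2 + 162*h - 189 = (h - 3)^3*(h + 7)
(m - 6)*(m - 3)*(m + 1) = m^3 - 8*m^2 + 9*m + 18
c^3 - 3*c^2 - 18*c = c*(c - 6)*(c + 3)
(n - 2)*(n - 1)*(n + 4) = n^3 + n^2 - 10*n + 8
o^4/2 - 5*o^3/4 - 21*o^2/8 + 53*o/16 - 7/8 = (o/2 + 1)*(o - 7/2)*(o - 1/2)^2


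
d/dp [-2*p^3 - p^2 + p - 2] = -6*p^2 - 2*p + 1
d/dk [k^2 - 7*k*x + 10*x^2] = 2*k - 7*x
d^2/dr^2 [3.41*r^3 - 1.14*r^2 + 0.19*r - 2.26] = 20.46*r - 2.28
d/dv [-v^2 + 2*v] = 2 - 2*v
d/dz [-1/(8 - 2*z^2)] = -z/(z^2 - 4)^2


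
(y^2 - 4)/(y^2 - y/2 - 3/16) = 16*(4 - y^2)/(-16*y^2 + 8*y + 3)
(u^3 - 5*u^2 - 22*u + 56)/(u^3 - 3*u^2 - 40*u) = (-u^3 + 5*u^2 + 22*u - 56)/(u*(-u^2 + 3*u + 40))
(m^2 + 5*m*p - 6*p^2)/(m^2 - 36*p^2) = (-m + p)/(-m + 6*p)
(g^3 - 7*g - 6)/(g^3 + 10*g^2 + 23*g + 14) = (g - 3)/(g + 7)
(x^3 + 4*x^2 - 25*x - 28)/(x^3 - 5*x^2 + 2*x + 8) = (x + 7)/(x - 2)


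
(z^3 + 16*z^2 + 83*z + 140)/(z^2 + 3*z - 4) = (z^2 + 12*z + 35)/(z - 1)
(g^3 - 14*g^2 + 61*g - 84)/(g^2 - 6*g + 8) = (g^2 - 10*g + 21)/(g - 2)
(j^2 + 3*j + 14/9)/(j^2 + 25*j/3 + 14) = (j + 2/3)/(j + 6)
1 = 1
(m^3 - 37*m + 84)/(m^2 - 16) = (m^2 + 4*m - 21)/(m + 4)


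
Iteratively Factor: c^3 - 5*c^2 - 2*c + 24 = (c - 3)*(c^2 - 2*c - 8) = (c - 4)*(c - 3)*(c + 2)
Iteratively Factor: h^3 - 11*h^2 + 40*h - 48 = (h - 3)*(h^2 - 8*h + 16) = (h - 4)*(h - 3)*(h - 4)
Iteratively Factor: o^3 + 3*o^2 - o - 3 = (o - 1)*(o^2 + 4*o + 3) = (o - 1)*(o + 3)*(o + 1)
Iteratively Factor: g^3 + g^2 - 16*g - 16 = (g - 4)*(g^2 + 5*g + 4) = (g - 4)*(g + 1)*(g + 4)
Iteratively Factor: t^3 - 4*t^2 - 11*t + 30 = (t - 2)*(t^2 - 2*t - 15) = (t - 5)*(t - 2)*(t + 3)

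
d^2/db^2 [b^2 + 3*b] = 2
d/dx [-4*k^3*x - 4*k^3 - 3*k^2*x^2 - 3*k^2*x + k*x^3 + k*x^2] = k*(-4*k^2 - 6*k*x - 3*k + 3*x^2 + 2*x)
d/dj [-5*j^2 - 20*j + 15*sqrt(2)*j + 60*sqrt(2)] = -10*j - 20 + 15*sqrt(2)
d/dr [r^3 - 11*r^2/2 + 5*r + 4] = 3*r^2 - 11*r + 5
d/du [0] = 0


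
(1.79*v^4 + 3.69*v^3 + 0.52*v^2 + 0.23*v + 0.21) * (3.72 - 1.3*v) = -2.327*v^5 + 1.8618*v^4 + 13.0508*v^3 + 1.6354*v^2 + 0.5826*v + 0.7812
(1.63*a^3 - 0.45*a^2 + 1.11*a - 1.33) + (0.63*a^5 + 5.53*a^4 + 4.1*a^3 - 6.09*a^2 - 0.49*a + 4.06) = 0.63*a^5 + 5.53*a^4 + 5.73*a^3 - 6.54*a^2 + 0.62*a + 2.73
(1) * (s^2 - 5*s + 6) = s^2 - 5*s + 6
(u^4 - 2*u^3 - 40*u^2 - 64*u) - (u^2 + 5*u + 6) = u^4 - 2*u^3 - 41*u^2 - 69*u - 6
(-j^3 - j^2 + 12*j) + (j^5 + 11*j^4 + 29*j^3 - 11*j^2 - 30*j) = j^5 + 11*j^4 + 28*j^3 - 12*j^2 - 18*j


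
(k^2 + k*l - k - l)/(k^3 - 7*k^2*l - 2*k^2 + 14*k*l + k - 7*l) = (k + l)/(k^2 - 7*k*l - k + 7*l)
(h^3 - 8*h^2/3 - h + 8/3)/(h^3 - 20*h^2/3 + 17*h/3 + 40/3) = (h - 1)/(h - 5)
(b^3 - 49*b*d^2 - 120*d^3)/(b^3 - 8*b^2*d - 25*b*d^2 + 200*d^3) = (b + 3*d)/(b - 5*d)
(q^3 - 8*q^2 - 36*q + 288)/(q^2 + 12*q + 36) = (q^2 - 14*q + 48)/(q + 6)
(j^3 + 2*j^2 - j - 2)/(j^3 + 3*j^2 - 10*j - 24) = (j^2 - 1)/(j^2 + j - 12)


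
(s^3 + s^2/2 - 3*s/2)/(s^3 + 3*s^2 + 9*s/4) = 2*(s - 1)/(2*s + 3)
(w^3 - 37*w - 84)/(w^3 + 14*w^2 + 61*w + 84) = (w - 7)/(w + 7)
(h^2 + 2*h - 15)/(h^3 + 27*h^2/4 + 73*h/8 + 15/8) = 8*(h - 3)/(8*h^2 + 14*h + 3)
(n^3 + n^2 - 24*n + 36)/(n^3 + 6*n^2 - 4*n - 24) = (n - 3)/(n + 2)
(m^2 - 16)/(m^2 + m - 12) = (m - 4)/(m - 3)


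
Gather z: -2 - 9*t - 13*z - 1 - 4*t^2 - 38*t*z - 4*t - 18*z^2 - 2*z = -4*t^2 - 13*t - 18*z^2 + z*(-38*t - 15) - 3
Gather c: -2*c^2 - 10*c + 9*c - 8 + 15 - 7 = -2*c^2 - c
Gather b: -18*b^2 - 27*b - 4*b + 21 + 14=-18*b^2 - 31*b + 35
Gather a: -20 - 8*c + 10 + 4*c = -4*c - 10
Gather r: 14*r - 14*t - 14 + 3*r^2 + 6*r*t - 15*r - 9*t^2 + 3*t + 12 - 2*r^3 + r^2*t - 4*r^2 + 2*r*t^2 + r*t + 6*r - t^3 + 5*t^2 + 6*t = -2*r^3 + r^2*(t - 1) + r*(2*t^2 + 7*t + 5) - t^3 - 4*t^2 - 5*t - 2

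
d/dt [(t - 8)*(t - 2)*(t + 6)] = 3*t^2 - 8*t - 44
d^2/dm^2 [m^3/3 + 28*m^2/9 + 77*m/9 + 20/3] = 2*m + 56/9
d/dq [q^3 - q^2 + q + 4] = 3*q^2 - 2*q + 1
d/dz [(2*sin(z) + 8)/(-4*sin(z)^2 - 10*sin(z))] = 2*(cos(z) + 8/tan(z) + 10*cos(z)/sin(z)^2)/(2*sin(z) + 5)^2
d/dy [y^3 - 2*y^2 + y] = 3*y^2 - 4*y + 1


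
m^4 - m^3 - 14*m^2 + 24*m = m*(m - 3)*(m - 2)*(m + 4)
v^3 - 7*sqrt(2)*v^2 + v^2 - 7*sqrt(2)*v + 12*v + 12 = (v + 1)*(v - 6*sqrt(2))*(v - sqrt(2))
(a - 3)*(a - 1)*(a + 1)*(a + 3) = a^4 - 10*a^2 + 9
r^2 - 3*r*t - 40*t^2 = (r - 8*t)*(r + 5*t)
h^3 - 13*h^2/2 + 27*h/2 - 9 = (h - 3)*(h - 2)*(h - 3/2)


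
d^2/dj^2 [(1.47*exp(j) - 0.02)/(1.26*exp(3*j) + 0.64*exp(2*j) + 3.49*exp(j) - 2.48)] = (9.33508800000001*exp(6*j) + 3.270456*exp(5*j) - 25.432008*exp(4*j) + 56.222872*exp(3*j) + 13.302624*exp(2*j) + 12.352566*exp(j) + 8.867984)*exp(j)/(2.000376*exp(9*j) + 3.048192*exp(8*j) + 18.17046*exp(7*j) + 5.336416*exp(6*j) + 38.330058*exp(5*j) - 45.094944*exp(4*j) + 32.521093*exp(3*j) - 78.811176*exp(2*j) + 64.394688*exp(j) - 15.252992)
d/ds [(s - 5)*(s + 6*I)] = 2*s - 5 + 6*I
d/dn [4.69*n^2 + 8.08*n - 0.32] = 9.38*n + 8.08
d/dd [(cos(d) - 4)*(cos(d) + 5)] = -sin(d) - sin(2*d)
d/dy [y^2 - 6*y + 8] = 2*y - 6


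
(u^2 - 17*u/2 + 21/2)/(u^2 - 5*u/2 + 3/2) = (u - 7)/(u - 1)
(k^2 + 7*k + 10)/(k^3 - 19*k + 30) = (k + 2)/(k^2 - 5*k + 6)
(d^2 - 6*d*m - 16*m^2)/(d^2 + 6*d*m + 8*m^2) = (d - 8*m)/(d + 4*m)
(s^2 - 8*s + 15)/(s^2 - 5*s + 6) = (s - 5)/(s - 2)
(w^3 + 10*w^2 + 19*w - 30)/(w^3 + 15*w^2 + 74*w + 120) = (w - 1)/(w + 4)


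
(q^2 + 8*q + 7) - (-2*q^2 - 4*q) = 3*q^2 + 12*q + 7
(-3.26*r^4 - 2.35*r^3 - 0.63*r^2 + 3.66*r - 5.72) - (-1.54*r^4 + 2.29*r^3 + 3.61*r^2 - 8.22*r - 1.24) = -1.72*r^4 - 4.64*r^3 - 4.24*r^2 + 11.88*r - 4.48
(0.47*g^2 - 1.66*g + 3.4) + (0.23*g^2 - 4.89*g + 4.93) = 0.7*g^2 - 6.55*g + 8.33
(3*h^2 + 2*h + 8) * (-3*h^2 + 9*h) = -9*h^4 + 21*h^3 - 6*h^2 + 72*h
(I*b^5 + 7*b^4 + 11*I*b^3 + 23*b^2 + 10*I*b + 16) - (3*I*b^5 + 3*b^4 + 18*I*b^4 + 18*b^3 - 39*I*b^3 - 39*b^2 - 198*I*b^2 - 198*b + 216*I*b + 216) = -2*I*b^5 + 4*b^4 - 18*I*b^4 - 18*b^3 + 50*I*b^3 + 62*b^2 + 198*I*b^2 + 198*b - 206*I*b - 200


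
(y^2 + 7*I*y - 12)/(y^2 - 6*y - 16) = (-y^2 - 7*I*y + 12)/(-y^2 + 6*y + 16)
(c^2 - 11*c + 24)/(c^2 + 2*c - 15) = (c - 8)/(c + 5)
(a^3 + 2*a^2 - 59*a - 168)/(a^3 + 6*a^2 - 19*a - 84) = (a - 8)/(a - 4)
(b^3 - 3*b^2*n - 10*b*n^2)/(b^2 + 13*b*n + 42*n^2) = b*(b^2 - 3*b*n - 10*n^2)/(b^2 + 13*b*n + 42*n^2)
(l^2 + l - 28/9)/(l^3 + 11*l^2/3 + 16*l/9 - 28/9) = (3*l - 4)/(3*l^2 + 4*l - 4)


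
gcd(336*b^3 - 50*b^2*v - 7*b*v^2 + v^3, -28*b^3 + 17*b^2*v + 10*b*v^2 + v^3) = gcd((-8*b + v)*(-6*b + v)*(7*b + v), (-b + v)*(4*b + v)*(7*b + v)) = 7*b + v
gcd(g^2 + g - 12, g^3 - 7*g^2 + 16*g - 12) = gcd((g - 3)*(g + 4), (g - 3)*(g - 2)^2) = g - 3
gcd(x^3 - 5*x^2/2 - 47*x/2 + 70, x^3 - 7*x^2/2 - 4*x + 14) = x - 7/2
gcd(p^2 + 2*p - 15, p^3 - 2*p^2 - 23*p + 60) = p^2 + 2*p - 15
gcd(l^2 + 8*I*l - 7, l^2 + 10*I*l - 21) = l + 7*I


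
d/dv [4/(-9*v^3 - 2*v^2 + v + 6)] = 4*(27*v^2 + 4*v - 1)/(9*v^3 + 2*v^2 - v - 6)^2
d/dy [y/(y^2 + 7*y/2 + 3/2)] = 2*(3 - 2*y^2)/(4*y^4 + 28*y^3 + 61*y^2 + 42*y + 9)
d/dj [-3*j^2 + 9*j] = 9 - 6*j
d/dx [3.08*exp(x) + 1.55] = 3.08*exp(x)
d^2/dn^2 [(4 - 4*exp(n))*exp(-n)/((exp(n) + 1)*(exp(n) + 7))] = 4*(-4*exp(5*n) - 15*exp(4*n) + 52*exp(3*n) + 326*exp(2*n) + 168*exp(n) + 49)*exp(-n)/(exp(6*n) + 24*exp(5*n) + 213*exp(4*n) + 848*exp(3*n) + 1491*exp(2*n) + 1176*exp(n) + 343)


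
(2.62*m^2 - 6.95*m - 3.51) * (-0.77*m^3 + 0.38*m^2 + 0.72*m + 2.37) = -2.0174*m^5 + 6.3471*m^4 + 1.9481*m^3 - 0.128399999999999*m^2 - 18.9987*m - 8.3187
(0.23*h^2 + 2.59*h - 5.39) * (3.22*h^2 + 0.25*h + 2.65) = 0.7406*h^4 + 8.3973*h^3 - 16.0988*h^2 + 5.516*h - 14.2835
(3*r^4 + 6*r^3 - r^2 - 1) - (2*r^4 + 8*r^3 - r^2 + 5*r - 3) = r^4 - 2*r^3 - 5*r + 2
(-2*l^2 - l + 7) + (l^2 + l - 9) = -l^2 - 2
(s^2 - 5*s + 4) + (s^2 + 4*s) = 2*s^2 - s + 4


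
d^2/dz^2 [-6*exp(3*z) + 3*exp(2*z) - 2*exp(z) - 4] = (-54*exp(2*z) + 12*exp(z) - 2)*exp(z)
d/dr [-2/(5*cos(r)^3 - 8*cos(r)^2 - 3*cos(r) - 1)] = 2*(-15*cos(r)^2 + 16*cos(r) + 3)*sin(r)/(-5*cos(r)^3 + 8*cos(r)^2 + 3*cos(r) + 1)^2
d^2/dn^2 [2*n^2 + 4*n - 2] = 4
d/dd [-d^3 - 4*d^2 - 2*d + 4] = -3*d^2 - 8*d - 2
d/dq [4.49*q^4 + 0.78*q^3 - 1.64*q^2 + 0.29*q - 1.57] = 17.96*q^3 + 2.34*q^2 - 3.28*q + 0.29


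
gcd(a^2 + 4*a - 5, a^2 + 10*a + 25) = a + 5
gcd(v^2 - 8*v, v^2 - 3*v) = v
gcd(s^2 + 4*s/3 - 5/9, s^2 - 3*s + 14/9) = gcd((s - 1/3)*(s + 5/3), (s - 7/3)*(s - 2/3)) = 1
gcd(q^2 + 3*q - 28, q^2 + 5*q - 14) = q + 7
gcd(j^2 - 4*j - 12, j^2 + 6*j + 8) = j + 2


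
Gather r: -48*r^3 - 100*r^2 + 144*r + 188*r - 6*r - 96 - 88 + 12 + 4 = -48*r^3 - 100*r^2 + 326*r - 168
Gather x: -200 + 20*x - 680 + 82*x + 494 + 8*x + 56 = 110*x - 330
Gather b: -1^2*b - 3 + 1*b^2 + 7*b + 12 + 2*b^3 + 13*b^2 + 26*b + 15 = 2*b^3 + 14*b^2 + 32*b + 24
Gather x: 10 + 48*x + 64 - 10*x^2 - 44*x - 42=-10*x^2 + 4*x + 32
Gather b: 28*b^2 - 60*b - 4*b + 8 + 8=28*b^2 - 64*b + 16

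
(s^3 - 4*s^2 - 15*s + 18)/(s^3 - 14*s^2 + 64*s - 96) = (s^2 + 2*s - 3)/(s^2 - 8*s + 16)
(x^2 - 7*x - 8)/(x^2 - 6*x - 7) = (x - 8)/(x - 7)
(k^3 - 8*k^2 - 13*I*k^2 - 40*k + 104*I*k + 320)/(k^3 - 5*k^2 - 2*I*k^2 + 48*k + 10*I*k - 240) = (k^2 - k*(8 + 5*I) + 40*I)/(k^2 + k*(-5 + 6*I) - 30*I)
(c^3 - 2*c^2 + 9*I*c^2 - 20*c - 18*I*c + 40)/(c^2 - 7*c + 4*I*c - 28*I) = (c^2 + c*(-2 + 5*I) - 10*I)/(c - 7)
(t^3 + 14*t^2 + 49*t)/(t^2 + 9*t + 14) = t*(t + 7)/(t + 2)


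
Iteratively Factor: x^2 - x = (x - 1)*(x)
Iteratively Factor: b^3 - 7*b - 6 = (b + 1)*(b^2 - b - 6) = (b + 1)*(b + 2)*(b - 3)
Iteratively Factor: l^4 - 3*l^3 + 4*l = (l)*(l^3 - 3*l^2 + 4) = l*(l + 1)*(l^2 - 4*l + 4) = l*(l - 2)*(l + 1)*(l - 2)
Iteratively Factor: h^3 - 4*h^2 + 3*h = (h - 1)*(h^2 - 3*h) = (h - 3)*(h - 1)*(h)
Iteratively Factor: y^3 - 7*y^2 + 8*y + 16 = (y + 1)*(y^2 - 8*y + 16) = (y - 4)*(y + 1)*(y - 4)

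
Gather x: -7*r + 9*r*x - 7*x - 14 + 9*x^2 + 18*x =-7*r + 9*x^2 + x*(9*r + 11) - 14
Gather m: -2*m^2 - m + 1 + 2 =-2*m^2 - m + 3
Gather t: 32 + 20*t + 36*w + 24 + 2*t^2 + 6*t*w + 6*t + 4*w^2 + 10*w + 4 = 2*t^2 + t*(6*w + 26) + 4*w^2 + 46*w + 60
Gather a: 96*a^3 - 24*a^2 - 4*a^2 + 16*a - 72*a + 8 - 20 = 96*a^3 - 28*a^2 - 56*a - 12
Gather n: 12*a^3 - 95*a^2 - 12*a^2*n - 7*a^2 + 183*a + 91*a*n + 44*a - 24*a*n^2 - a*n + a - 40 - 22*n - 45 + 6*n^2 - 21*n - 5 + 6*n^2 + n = 12*a^3 - 102*a^2 + 228*a + n^2*(12 - 24*a) + n*(-12*a^2 + 90*a - 42) - 90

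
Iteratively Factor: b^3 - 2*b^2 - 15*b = (b - 5)*(b^2 + 3*b) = b*(b - 5)*(b + 3)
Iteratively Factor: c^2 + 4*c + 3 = (c + 1)*(c + 3)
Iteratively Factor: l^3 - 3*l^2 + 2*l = (l - 1)*(l^2 - 2*l) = (l - 2)*(l - 1)*(l)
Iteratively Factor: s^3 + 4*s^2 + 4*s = (s + 2)*(s^2 + 2*s) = (s + 2)^2*(s)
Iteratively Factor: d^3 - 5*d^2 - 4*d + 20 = (d + 2)*(d^2 - 7*d + 10) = (d - 2)*(d + 2)*(d - 5)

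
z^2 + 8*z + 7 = (z + 1)*(z + 7)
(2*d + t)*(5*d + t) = 10*d^2 + 7*d*t + t^2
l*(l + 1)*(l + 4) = l^3 + 5*l^2 + 4*l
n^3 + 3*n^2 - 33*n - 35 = (n - 5)*(n + 1)*(n + 7)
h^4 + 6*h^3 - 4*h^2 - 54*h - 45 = (h - 3)*(h + 1)*(h + 3)*(h + 5)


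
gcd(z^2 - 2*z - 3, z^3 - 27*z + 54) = z - 3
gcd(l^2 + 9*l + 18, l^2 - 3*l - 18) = l + 3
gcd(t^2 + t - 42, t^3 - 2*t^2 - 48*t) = 1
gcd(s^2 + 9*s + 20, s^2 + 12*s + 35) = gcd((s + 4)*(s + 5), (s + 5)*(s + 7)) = s + 5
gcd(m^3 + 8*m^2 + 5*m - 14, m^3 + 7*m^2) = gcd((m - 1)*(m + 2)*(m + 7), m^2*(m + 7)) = m + 7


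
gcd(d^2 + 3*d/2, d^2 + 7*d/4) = d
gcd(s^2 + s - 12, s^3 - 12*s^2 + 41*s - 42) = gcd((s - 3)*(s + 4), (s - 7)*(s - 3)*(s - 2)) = s - 3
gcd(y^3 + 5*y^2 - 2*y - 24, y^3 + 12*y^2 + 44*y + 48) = y + 4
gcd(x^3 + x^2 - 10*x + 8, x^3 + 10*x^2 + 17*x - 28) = x^2 + 3*x - 4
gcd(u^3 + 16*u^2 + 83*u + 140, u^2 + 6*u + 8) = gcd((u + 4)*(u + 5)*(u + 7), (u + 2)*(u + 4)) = u + 4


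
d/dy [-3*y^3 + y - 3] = 1 - 9*y^2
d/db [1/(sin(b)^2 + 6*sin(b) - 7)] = -2*(sin(b) + 3)*cos(b)/(sin(b)^2 + 6*sin(b) - 7)^2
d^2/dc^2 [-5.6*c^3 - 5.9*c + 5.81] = -33.6*c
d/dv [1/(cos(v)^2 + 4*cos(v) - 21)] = 2*(cos(v) + 2)*sin(v)/(cos(v)^2 + 4*cos(v) - 21)^2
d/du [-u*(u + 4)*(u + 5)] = -3*u^2 - 18*u - 20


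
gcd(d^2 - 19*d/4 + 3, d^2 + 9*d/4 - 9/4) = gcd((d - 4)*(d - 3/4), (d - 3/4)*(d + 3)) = d - 3/4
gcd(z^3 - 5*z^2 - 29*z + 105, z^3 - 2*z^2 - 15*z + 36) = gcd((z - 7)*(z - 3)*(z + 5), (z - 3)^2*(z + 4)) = z - 3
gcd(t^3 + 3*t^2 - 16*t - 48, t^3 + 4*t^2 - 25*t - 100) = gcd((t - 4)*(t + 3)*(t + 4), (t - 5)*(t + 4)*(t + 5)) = t + 4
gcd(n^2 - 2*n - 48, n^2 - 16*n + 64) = n - 8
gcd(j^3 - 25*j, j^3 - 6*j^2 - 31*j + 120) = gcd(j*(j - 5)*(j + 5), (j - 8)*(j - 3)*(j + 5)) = j + 5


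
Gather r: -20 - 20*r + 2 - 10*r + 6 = -30*r - 12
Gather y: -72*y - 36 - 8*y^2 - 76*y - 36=-8*y^2 - 148*y - 72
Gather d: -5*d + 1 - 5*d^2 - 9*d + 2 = -5*d^2 - 14*d + 3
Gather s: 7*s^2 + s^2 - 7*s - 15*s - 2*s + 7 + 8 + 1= 8*s^2 - 24*s + 16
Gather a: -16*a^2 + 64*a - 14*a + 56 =-16*a^2 + 50*a + 56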